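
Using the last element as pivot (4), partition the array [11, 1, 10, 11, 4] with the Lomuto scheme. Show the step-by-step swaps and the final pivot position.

Lomuto partition with pivot = 4:

Initial array: [11, 1, 10, 11, 4]

arr[0]=11 > 4: no swap
arr[1]=1 <= 4: swap with position 0, array becomes [1, 11, 10, 11, 4]
arr[2]=10 > 4: no swap
arr[3]=11 > 4: no swap

Place pivot at position 1: [1, 4, 10, 11, 11]
Pivot position: 1

After partitioning with pivot 4, the array becomes [1, 4, 10, 11, 11]. The pivot is placed at index 1. All elements to the left of the pivot are <= 4, and all elements to the right are > 4.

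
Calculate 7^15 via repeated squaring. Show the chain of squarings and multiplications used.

Computing 7^15 by squaring (build up from 7^1; each line after the first costs one multiplication):

7^1 = 7
7^2 = (7^1)^2 = 7^2 = 49
7^3 = 7 * 7^2 = 7 * 49 = 343
7^6 = (7^3)^2 = 343^2 = 117649
7^7 = 7 * 7^6 = 7 * 117649 = 823543
7^14 = (7^7)^2 = 823543^2 = 678223072849
7^15 = 7 * 7^14 = 7 * 678223072849 = 4747561509943

Result: 4747561509943
Multiplications needed: 6 (6 lines after 7^1)

7^15 = 4747561509943. Using exponentiation by squaring, this requires 6 multiplications. The key idea: if the exponent is even, square the half-power; if odd, multiply by the base once.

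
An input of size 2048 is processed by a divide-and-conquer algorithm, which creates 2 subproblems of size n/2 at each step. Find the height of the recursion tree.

For divide and conquer with division factor 2:

Problem sizes at each level:
Level 0: 2048
Level 1: 1024
Level 2: 512
Level 3: 256
Level 4: 128
Level 5: 64
Level 6: 32
Level 7: 16
Level 8: 8
Level 9: 4
Level 10: 2
Level 11: 1

The root is level 0 and the size-1 base case is level 11 (the tree spans levels 0 through 11, i.e. 12 levels counting the root), so the depth is the number of divisions: log_2(2048) = 11

The recursion tree depth is log_2(2048) = 11. At each level, the problem size is divided by 2, so it takes 11 divisions to reduce to a base case of size 1. The algorithm makes 2 recursive calls at each level.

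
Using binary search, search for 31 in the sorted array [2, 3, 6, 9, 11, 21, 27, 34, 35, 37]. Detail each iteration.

Binary search for 31 in [2, 3, 6, 9, 11, 21, 27, 34, 35, 37]:

lo=0, hi=9, mid=4, arr[mid]=11 -> 11 < 31, search right half
lo=5, hi=9, mid=7, arr[mid]=34 -> 34 > 31, search left half
lo=5, hi=6, mid=5, arr[mid]=21 -> 21 < 31, search right half
lo=6, hi=6, mid=6, arr[mid]=27 -> 27 < 31, search right half
lo=7 > hi=6, target 31 not found

Binary search determines that 31 is not in the array after 4 comparisons. The search space was exhausted without finding the target.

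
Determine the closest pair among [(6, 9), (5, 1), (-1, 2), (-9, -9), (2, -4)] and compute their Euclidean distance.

Computing all pairwise distances among 5 points:

d((6, 9), (5, 1)) = 8.0623
d((6, 9), (-1, 2)) = 9.8995
d((6, 9), (-9, -9)) = 23.4307
d((6, 9), (2, -4)) = 13.6015
d((5, 1), (-1, 2)) = 6.0828
d((5, 1), (-9, -9)) = 17.2047
d((5, 1), (2, -4)) = 5.831 <-- minimum
d((-1, 2), (-9, -9)) = 13.6015
d((-1, 2), (2, -4)) = 6.7082
d((-9, -9), (2, -4)) = 12.083

Closest pair: (5, 1) and (2, -4) with distance 5.831

The closest pair is (5, 1) and (2, -4) with Euclidean distance 5.831. For 5 points, brute-force pairwise comparison is shown above. For large n, the divide-and-conquer algorithm (sort by x, recurse on halves, check the dividing strip) achieves O(n log n).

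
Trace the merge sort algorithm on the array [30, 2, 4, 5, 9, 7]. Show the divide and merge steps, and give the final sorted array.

Merge sort trace:

Split: [30, 2, 4, 5, 9, 7] -> [30, 2, 4] and [5, 9, 7]
  Split: [30, 2, 4] -> [30] and [2, 4]
    Split: [2, 4] -> [2] and [4]
    Merge: [2] + [4] -> [2, 4]
  Merge: [30] + [2, 4] -> [2, 4, 30]
  Split: [5, 9, 7] -> [5] and [9, 7]
    Split: [9, 7] -> [9] and [7]
    Merge: [9] + [7] -> [7, 9]
  Merge: [5] + [7, 9] -> [5, 7, 9]
Merge: [2, 4, 30] + [5, 7, 9] -> [2, 4, 5, 7, 9, 30]

Final sorted array: [2, 4, 5, 7, 9, 30]

The merge sort proceeds by recursively splitting the array and merging sorted halves.
After all merges, the sorted array is [2, 4, 5, 7, 9, 30].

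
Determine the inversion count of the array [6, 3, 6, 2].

Finding inversions in [6, 3, 6, 2]:

(0, 1): arr[0]=6 > arr[1]=3
(0, 3): arr[0]=6 > arr[3]=2
(1, 3): arr[1]=3 > arr[3]=2
(2, 3): arr[2]=6 > arr[3]=2

Total inversions: 4

The array has 4 inversion(s): (0,1), (0,3), (1,3), (2,3). Each pair (i,j) satisfies i < j and arr[i] > arr[j].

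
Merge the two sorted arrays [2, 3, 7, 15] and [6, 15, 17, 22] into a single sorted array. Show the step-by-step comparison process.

Merging process:

Compare 2 vs 6: take 2 from left. Merged: [2]
Compare 3 vs 6: take 3 from left. Merged: [2, 3]
Compare 7 vs 6: take 6 from right. Merged: [2, 3, 6]
Compare 7 vs 15: take 7 from left. Merged: [2, 3, 6, 7]
Compare 15 vs 15: take 15 from left. Merged: [2, 3, 6, 7, 15]
Append remaining from right: [15, 17, 22]. Merged: [2, 3, 6, 7, 15, 15, 17, 22]

Final merged array: [2, 3, 6, 7, 15, 15, 17, 22]
Total comparisons: 5

The merged array is [2, 3, 6, 7, 15, 15, 17, 22], requiring 5 comparisons. The merge step runs in O(n) time where n is the total number of elements.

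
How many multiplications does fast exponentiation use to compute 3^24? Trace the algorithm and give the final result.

Computing 3^24 by squaring (build up from 3^1; each line after the first costs one multiplication):

3^1 = 3
3^2 = (3^1)^2 = 3^2 = 9
3^3 = 3 * 3^2 = 3 * 9 = 27
3^6 = (3^3)^2 = 27^2 = 729
3^12 = (3^6)^2 = 729^2 = 531441
3^24 = (3^12)^2 = 531441^2 = 282429536481

Result: 282429536481
Multiplications needed: 5 (5 lines after 3^1)

3^24 = 282429536481. Using exponentiation by squaring, this requires 5 multiplications. The key idea: if the exponent is even, square the half-power; if odd, multiply by the base once.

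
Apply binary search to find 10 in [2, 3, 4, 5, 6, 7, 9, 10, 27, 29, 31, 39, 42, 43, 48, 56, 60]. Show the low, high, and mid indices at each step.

Binary search for 10 in [2, 3, 4, 5, 6, 7, 9, 10, 27, 29, 31, 39, 42, 43, 48, 56, 60]:

lo=0, hi=16, mid=8, arr[mid]=27 -> 27 > 10, search left half
lo=0, hi=7, mid=3, arr[mid]=5 -> 5 < 10, search right half
lo=4, hi=7, mid=5, arr[mid]=7 -> 7 < 10, search right half
lo=6, hi=7, mid=6, arr[mid]=9 -> 9 < 10, search right half
lo=7, hi=7, mid=7, arr[mid]=10 -> Found target at index 7!

Binary search finds 10 at index 7 after 5 comparisons. The search repeatedly halves the search space by comparing with the middle element.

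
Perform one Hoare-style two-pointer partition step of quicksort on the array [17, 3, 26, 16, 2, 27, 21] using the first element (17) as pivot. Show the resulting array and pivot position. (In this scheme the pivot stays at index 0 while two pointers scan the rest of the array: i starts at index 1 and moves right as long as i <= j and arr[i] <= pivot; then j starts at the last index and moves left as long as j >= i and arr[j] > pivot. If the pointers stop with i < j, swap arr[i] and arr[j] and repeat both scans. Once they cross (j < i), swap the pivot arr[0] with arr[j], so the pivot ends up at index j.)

Hoare-style two-pointer partition with pivot = 17:

Initial array: [17, 3, 26, 16, 2, 27, 21]

Pointers start at i = 1, j = 6.
i stops at index 2 (arr[2]=26 > 17), j stops at index 4 (arr[4]=2 <= 17): swap arr[2] and arr[4], array becomes [17, 3, 2, 16, 26, 27, 21]
i ends at 4, j ends at 3: the pointers have crossed (j < i), so scanning stops.

Swap pivot arr[0] with arr[3] to place pivot at position 3: [16, 3, 2, 17, 26, 27, 21]
Pivot position: 3

After partitioning with pivot 17, the array becomes [16, 3, 2, 17, 26, 27, 21]. The pivot is placed at index 3. All elements to the left of the pivot are <= 17, and all elements to the right are > 17.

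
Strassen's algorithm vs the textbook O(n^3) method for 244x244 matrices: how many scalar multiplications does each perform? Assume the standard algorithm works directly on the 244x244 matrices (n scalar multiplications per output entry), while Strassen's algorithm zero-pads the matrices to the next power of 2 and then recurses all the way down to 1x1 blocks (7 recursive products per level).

Matrix multiplication for 244x244 matrices:

Strassen's algorithm requires power-of-2 dimensions. Pad 244x244 to 256x256 (next power of 2).

Standard algorithm: 244^3 = 14526784 multiplications
Strassen's algorithm: 7^(log2(256)) = 7^8 = 5764801 multiplications
Savings: 14526784 - 5764801 = 8761983 multiplications

Standard: 14526784 multiplications (244^3). Strassen: 5764801 multiplications (7^8, after padding to 256x256). Strassen reduces 8 recursive multiplications to 7 at each level.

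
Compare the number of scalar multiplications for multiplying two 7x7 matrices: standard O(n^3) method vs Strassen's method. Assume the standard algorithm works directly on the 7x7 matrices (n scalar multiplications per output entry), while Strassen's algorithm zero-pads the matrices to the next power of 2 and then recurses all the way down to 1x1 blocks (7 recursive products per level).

Matrix multiplication for 7x7 matrices:

Strassen's algorithm requires power-of-2 dimensions. Pad 7x7 to 8x8 (next power of 2).

Standard algorithm: 7^3 = 343 multiplications
Strassen's algorithm: 7^(log2(8)) = 7^3 = 343 multiplications
Savings: 343 - 343 = 0 multiplications

Standard: 343 multiplications (7^3). Strassen: 343 multiplications (7^3, after padding to 8x8). Strassen reduces 8 recursive multiplications to 7 at each level.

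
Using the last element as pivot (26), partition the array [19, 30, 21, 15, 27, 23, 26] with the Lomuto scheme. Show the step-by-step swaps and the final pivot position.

Lomuto partition with pivot = 26:

Initial array: [19, 30, 21, 15, 27, 23, 26]

arr[0]=19 <= 26: swap with position 0, array becomes [19, 30, 21, 15, 27, 23, 26]
arr[1]=30 > 26: no swap
arr[2]=21 <= 26: swap with position 1, array becomes [19, 21, 30, 15, 27, 23, 26]
arr[3]=15 <= 26: swap with position 2, array becomes [19, 21, 15, 30, 27, 23, 26]
arr[4]=27 > 26: no swap
arr[5]=23 <= 26: swap with position 3, array becomes [19, 21, 15, 23, 27, 30, 26]

Place pivot at position 4: [19, 21, 15, 23, 26, 30, 27]
Pivot position: 4

After partitioning with pivot 26, the array becomes [19, 21, 15, 23, 26, 30, 27]. The pivot is placed at index 4. All elements to the left of the pivot are <= 26, and all elements to the right are > 26.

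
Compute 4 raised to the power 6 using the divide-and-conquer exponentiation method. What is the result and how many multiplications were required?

Computing 4^6 by squaring (build up from 4^1; each line after the first costs one multiplication):

4^1 = 4
4^2 = (4^1)^2 = 4^2 = 16
4^3 = 4 * 4^2 = 4 * 16 = 64
4^6 = (4^3)^2 = 64^2 = 4096

Result: 4096
Multiplications needed: 3 (3 lines after 4^1)

4^6 = 4096. Using exponentiation by squaring, this requires 3 multiplications. The key idea: if the exponent is even, square the half-power; if odd, multiply by the base once.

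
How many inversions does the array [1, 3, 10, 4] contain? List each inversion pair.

Finding inversions in [1, 3, 10, 4]:

(2, 3): arr[2]=10 > arr[3]=4

Total inversions: 1

The array has 1 inversion(s): (2,3). Each pair (i,j) satisfies i < j and arr[i] > arr[j].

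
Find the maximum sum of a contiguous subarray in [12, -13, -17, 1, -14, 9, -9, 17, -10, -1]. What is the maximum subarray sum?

Using Kadane's algorithm on [12, -13, -17, 1, -14, 9, -9, 17, -10, -1]:

Scanning through the array:
Position 1 (value -13): max_ending_here = -1, max_so_far = 12
Position 2 (value -17): max_ending_here = -17, max_so_far = 12
Position 3 (value 1): max_ending_here = 1, max_so_far = 12
Position 4 (value -14): max_ending_here = -13, max_so_far = 12
Position 5 (value 9): max_ending_here = 9, max_so_far = 12
Position 6 (value -9): max_ending_here = 0, max_so_far = 12
Position 7 (value 17): max_ending_here = 17, max_so_far = 17
Position 8 (value -10): max_ending_here = 7, max_so_far = 17
Position 9 (value -1): max_ending_here = 6, max_so_far = 17

Maximum subarray: [9, -9, 17]
Maximum sum: 17

The maximum subarray is [9, -9, 17] with sum 17. This subarray runs from index 5 to index 7.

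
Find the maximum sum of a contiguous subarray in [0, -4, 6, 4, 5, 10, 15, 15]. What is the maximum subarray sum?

Using Kadane's algorithm on [0, -4, 6, 4, 5, 10, 15, 15]:

Scanning through the array:
Position 1 (value -4): max_ending_here = -4, max_so_far = 0
Position 2 (value 6): max_ending_here = 6, max_so_far = 6
Position 3 (value 4): max_ending_here = 10, max_so_far = 10
Position 4 (value 5): max_ending_here = 15, max_so_far = 15
Position 5 (value 10): max_ending_here = 25, max_so_far = 25
Position 6 (value 15): max_ending_here = 40, max_so_far = 40
Position 7 (value 15): max_ending_here = 55, max_so_far = 55

Maximum subarray: [6, 4, 5, 10, 15, 15]
Maximum sum: 55

The maximum subarray is [6, 4, 5, 10, 15, 15] with sum 55. This subarray runs from index 2 to index 7.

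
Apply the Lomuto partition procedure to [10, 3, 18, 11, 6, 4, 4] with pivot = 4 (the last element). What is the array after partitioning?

Lomuto partition with pivot = 4:

Initial array: [10, 3, 18, 11, 6, 4, 4]

arr[0]=10 > 4: no swap
arr[1]=3 <= 4: swap with position 0, array becomes [3, 10, 18, 11, 6, 4, 4]
arr[2]=18 > 4: no swap
arr[3]=11 > 4: no swap
arr[4]=6 > 4: no swap
arr[5]=4 <= 4: swap with position 1, array becomes [3, 4, 18, 11, 6, 10, 4]

Place pivot at position 2: [3, 4, 4, 11, 6, 10, 18]
Pivot position: 2

After partitioning with pivot 4, the array becomes [3, 4, 4, 11, 6, 10, 18]. The pivot is placed at index 2. All elements to the left of the pivot are <= 4, and all elements to the right are > 4.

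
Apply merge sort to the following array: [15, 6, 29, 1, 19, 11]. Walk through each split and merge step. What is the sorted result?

Merge sort trace:

Split: [15, 6, 29, 1, 19, 11] -> [15, 6, 29] and [1, 19, 11]
  Split: [15, 6, 29] -> [15] and [6, 29]
    Split: [6, 29] -> [6] and [29]
    Merge: [6] + [29] -> [6, 29]
  Merge: [15] + [6, 29] -> [6, 15, 29]
  Split: [1, 19, 11] -> [1] and [19, 11]
    Split: [19, 11] -> [19] and [11]
    Merge: [19] + [11] -> [11, 19]
  Merge: [1] + [11, 19] -> [1, 11, 19]
Merge: [6, 15, 29] + [1, 11, 19] -> [1, 6, 11, 15, 19, 29]

Final sorted array: [1, 6, 11, 15, 19, 29]

The merge sort proceeds by recursively splitting the array and merging sorted halves.
After all merges, the sorted array is [1, 6, 11, 15, 19, 29].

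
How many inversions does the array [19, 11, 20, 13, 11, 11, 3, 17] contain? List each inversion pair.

Finding inversions in [19, 11, 20, 13, 11, 11, 3, 17]:

(0, 1): arr[0]=19 > arr[1]=11
(0, 3): arr[0]=19 > arr[3]=13
(0, 4): arr[0]=19 > arr[4]=11
(0, 5): arr[0]=19 > arr[5]=11
(0, 6): arr[0]=19 > arr[6]=3
(0, 7): arr[0]=19 > arr[7]=17
(1, 6): arr[1]=11 > arr[6]=3
(2, 3): arr[2]=20 > arr[3]=13
(2, 4): arr[2]=20 > arr[4]=11
(2, 5): arr[2]=20 > arr[5]=11
(2, 6): arr[2]=20 > arr[6]=3
(2, 7): arr[2]=20 > arr[7]=17
(3, 4): arr[3]=13 > arr[4]=11
(3, 5): arr[3]=13 > arr[5]=11
(3, 6): arr[3]=13 > arr[6]=3
(4, 6): arr[4]=11 > arr[6]=3
(5, 6): arr[5]=11 > arr[6]=3

Total inversions: 17

The array has 17 inversion(s): (0,1), (0,3), (0,4), (0,5), (0,6), (0,7), (1,6), (2,3), (2,4), (2,5), (2,6), (2,7), (3,4), (3,5), (3,6), (4,6), (5,6). Each pair (i,j) satisfies i < j and arr[i] > arr[j].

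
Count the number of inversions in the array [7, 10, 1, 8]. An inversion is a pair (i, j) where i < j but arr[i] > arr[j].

Finding inversions in [7, 10, 1, 8]:

(0, 2): arr[0]=7 > arr[2]=1
(1, 2): arr[1]=10 > arr[2]=1
(1, 3): arr[1]=10 > arr[3]=8

Total inversions: 3

The array has 3 inversion(s): (0,2), (1,2), (1,3). Each pair (i,j) satisfies i < j and arr[i] > arr[j].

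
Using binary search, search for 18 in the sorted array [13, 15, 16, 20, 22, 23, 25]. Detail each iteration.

Binary search for 18 in [13, 15, 16, 20, 22, 23, 25]:

lo=0, hi=6, mid=3, arr[mid]=20 -> 20 > 18, search left half
lo=0, hi=2, mid=1, arr[mid]=15 -> 15 < 18, search right half
lo=2, hi=2, mid=2, arr[mid]=16 -> 16 < 18, search right half
lo=3 > hi=2, target 18 not found

Binary search determines that 18 is not in the array after 3 comparisons. The search space was exhausted without finding the target.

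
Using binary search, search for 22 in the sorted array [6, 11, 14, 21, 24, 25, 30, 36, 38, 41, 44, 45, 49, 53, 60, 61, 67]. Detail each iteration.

Binary search for 22 in [6, 11, 14, 21, 24, 25, 30, 36, 38, 41, 44, 45, 49, 53, 60, 61, 67]:

lo=0, hi=16, mid=8, arr[mid]=38 -> 38 > 22, search left half
lo=0, hi=7, mid=3, arr[mid]=21 -> 21 < 22, search right half
lo=4, hi=7, mid=5, arr[mid]=25 -> 25 > 22, search left half
lo=4, hi=4, mid=4, arr[mid]=24 -> 24 > 22, search left half
lo=4 > hi=3, target 22 not found

Binary search determines that 22 is not in the array after 4 comparisons. The search space was exhausted without finding the target.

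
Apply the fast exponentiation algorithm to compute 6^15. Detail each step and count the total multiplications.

Computing 6^15 by squaring (build up from 6^1; each line after the first costs one multiplication):

6^1 = 6
6^2 = (6^1)^2 = 6^2 = 36
6^3 = 6 * 6^2 = 6 * 36 = 216
6^6 = (6^3)^2 = 216^2 = 46656
6^7 = 6 * 6^6 = 6 * 46656 = 279936
6^14 = (6^7)^2 = 279936^2 = 78364164096
6^15 = 6 * 6^14 = 6 * 78364164096 = 470184984576

Result: 470184984576
Multiplications needed: 6 (6 lines after 6^1)

6^15 = 470184984576. Using exponentiation by squaring, this requires 6 multiplications. The key idea: if the exponent is even, square the half-power; if odd, multiply by the base once.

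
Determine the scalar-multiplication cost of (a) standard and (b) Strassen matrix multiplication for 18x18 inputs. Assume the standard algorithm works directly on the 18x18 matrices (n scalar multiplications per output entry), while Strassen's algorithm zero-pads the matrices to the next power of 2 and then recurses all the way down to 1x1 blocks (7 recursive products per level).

Matrix multiplication for 18x18 matrices:

Strassen's algorithm requires power-of-2 dimensions. Pad 18x18 to 32x32 (next power of 2).

Standard algorithm: 18^3 = 5832 multiplications
Strassen's algorithm: 7^(log2(32)) = 7^5 = 16807 multiplications
Difference: 5832 - 16807 = -10975 (Strassen uses MORE here due to padding overhead — for small or just-over-power-of-2 n, padding can outweigh the per-level savings)

Standard: 5832 multiplications (18^3). Strassen: 16807 multiplications (7^5, after padding to 32x32). Strassen reduces 8 recursive multiplications to 7 at each level.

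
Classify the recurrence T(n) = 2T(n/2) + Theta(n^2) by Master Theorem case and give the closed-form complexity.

Master Theorem for T(n) = 2T(n/2) + O(n^2):

a = 2, b = 2, c = 2
log_b(a) = log_2(2) = 1.0000

Case 3: c = 2 > log_2(2) = 1.0000
T(n) = O(n^2) = O(n^2)

For T(n) = 2T(n/2) + O(n^2): log_2(2) = 1.0000. This is Case 3 of the Master Theorem (c > log_b(a), work dominated by root), giving O(n^2).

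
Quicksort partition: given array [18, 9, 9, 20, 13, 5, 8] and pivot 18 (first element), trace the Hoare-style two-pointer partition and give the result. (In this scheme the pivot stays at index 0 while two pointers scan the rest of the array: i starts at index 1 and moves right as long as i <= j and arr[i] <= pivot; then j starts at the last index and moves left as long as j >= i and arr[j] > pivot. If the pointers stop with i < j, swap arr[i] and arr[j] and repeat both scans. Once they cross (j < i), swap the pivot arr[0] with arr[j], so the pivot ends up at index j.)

Hoare-style two-pointer partition with pivot = 18:

Initial array: [18, 9, 9, 20, 13, 5, 8]

Pointers start at i = 1, j = 6.
i stops at index 3 (arr[3]=20 > 18), j stops at index 6 (arr[6]=8 <= 18): swap arr[3] and arr[6], array becomes [18, 9, 9, 8, 13, 5, 20]
i ends at 6, j ends at 5: the pointers have crossed (j < i), so scanning stops.

Swap pivot arr[0] with arr[5] to place pivot at position 5: [5, 9, 9, 8, 13, 18, 20]
Pivot position: 5

After partitioning with pivot 18, the array becomes [5, 9, 9, 8, 13, 18, 20]. The pivot is placed at index 5. All elements to the left of the pivot are <= 18, and all elements to the right are > 18.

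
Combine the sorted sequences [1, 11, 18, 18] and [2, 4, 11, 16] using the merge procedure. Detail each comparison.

Merging process:

Compare 1 vs 2: take 1 from left. Merged: [1]
Compare 11 vs 2: take 2 from right. Merged: [1, 2]
Compare 11 vs 4: take 4 from right. Merged: [1, 2, 4]
Compare 11 vs 11: take 11 from left. Merged: [1, 2, 4, 11]
Compare 18 vs 11: take 11 from right. Merged: [1, 2, 4, 11, 11]
Compare 18 vs 16: take 16 from right. Merged: [1, 2, 4, 11, 11, 16]
Append remaining from left: [18, 18]. Merged: [1, 2, 4, 11, 11, 16, 18, 18]

Final merged array: [1, 2, 4, 11, 11, 16, 18, 18]
Total comparisons: 6

The merged array is [1, 2, 4, 11, 11, 16, 18, 18], requiring 6 comparisons. The merge step runs in O(n) time where n is the total number of elements.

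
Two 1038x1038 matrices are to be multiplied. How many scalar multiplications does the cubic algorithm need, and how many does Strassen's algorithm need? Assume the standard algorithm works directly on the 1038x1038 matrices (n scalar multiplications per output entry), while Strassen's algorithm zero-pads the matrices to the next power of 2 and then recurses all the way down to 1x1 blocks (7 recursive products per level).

Matrix multiplication for 1038x1038 matrices:

Strassen's algorithm requires power-of-2 dimensions. Pad 1038x1038 to 2048x2048 (next power of 2).

Standard algorithm: 1038^3 = 1118386872 multiplications
Strassen's algorithm: 7^(log2(2048)) = 7^11 = 1977326743 multiplications
Difference: 1118386872 - 1977326743 = -858939871 (Strassen uses MORE here due to padding overhead — for small or just-over-power-of-2 n, padding can outweigh the per-level savings)

Standard: 1118386872 multiplications (1038^3). Strassen: 1977326743 multiplications (7^11, after padding to 2048x2048). Strassen reduces 8 recursive multiplications to 7 at each level.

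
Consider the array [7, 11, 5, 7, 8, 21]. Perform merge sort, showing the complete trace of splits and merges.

Merge sort trace:

Split: [7, 11, 5, 7, 8, 21] -> [7, 11, 5] and [7, 8, 21]
  Split: [7, 11, 5] -> [7] and [11, 5]
    Split: [11, 5] -> [11] and [5]
    Merge: [11] + [5] -> [5, 11]
  Merge: [7] + [5, 11] -> [5, 7, 11]
  Split: [7, 8, 21] -> [7] and [8, 21]
    Split: [8, 21] -> [8] and [21]
    Merge: [8] + [21] -> [8, 21]
  Merge: [7] + [8, 21] -> [7, 8, 21]
Merge: [5, 7, 11] + [7, 8, 21] -> [5, 7, 7, 8, 11, 21]

Final sorted array: [5, 7, 7, 8, 11, 21]

The merge sort proceeds by recursively splitting the array and merging sorted halves.
After all merges, the sorted array is [5, 7, 7, 8, 11, 21].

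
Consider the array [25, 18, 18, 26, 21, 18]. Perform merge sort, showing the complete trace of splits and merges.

Merge sort trace:

Split: [25, 18, 18, 26, 21, 18] -> [25, 18, 18] and [26, 21, 18]
  Split: [25, 18, 18] -> [25] and [18, 18]
    Split: [18, 18] -> [18] and [18]
    Merge: [18] + [18] -> [18, 18]
  Merge: [25] + [18, 18] -> [18, 18, 25]
  Split: [26, 21, 18] -> [26] and [21, 18]
    Split: [21, 18] -> [21] and [18]
    Merge: [21] + [18] -> [18, 21]
  Merge: [26] + [18, 21] -> [18, 21, 26]
Merge: [18, 18, 25] + [18, 21, 26] -> [18, 18, 18, 21, 25, 26]

Final sorted array: [18, 18, 18, 21, 25, 26]

The merge sort proceeds by recursively splitting the array and merging sorted halves.
After all merges, the sorted array is [18, 18, 18, 21, 25, 26].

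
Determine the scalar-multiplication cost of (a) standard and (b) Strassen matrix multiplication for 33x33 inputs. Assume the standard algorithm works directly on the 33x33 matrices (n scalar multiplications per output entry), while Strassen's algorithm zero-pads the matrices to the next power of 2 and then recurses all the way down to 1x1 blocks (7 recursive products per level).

Matrix multiplication for 33x33 matrices:

Strassen's algorithm requires power-of-2 dimensions. Pad 33x33 to 64x64 (next power of 2).

Standard algorithm: 33^3 = 35937 multiplications
Strassen's algorithm: 7^(log2(64)) = 7^6 = 117649 multiplications
Difference: 35937 - 117649 = -81712 (Strassen uses MORE here due to padding overhead — for small or just-over-power-of-2 n, padding can outweigh the per-level savings)

Standard: 35937 multiplications (33^3). Strassen: 117649 multiplications (7^6, after padding to 64x64). Strassen reduces 8 recursive multiplications to 7 at each level.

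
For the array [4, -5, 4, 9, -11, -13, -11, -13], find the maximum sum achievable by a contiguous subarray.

Using Kadane's algorithm on [4, -5, 4, 9, -11, -13, -11, -13]:

Scanning through the array:
Position 1 (value -5): max_ending_here = -1, max_so_far = 4
Position 2 (value 4): max_ending_here = 4, max_so_far = 4
Position 3 (value 9): max_ending_here = 13, max_so_far = 13
Position 4 (value -11): max_ending_here = 2, max_so_far = 13
Position 5 (value -13): max_ending_here = -11, max_so_far = 13
Position 6 (value -11): max_ending_here = -11, max_so_far = 13
Position 7 (value -13): max_ending_here = -13, max_so_far = 13

Maximum subarray: [4, 9]
Maximum sum: 13

The maximum subarray is [4, 9] with sum 13. This subarray runs from index 2 to index 3.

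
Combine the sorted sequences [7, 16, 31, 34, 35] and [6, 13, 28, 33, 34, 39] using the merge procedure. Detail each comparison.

Merging process:

Compare 7 vs 6: take 6 from right. Merged: [6]
Compare 7 vs 13: take 7 from left. Merged: [6, 7]
Compare 16 vs 13: take 13 from right. Merged: [6, 7, 13]
Compare 16 vs 28: take 16 from left. Merged: [6, 7, 13, 16]
Compare 31 vs 28: take 28 from right. Merged: [6, 7, 13, 16, 28]
Compare 31 vs 33: take 31 from left. Merged: [6, 7, 13, 16, 28, 31]
Compare 34 vs 33: take 33 from right. Merged: [6, 7, 13, 16, 28, 31, 33]
Compare 34 vs 34: take 34 from left. Merged: [6, 7, 13, 16, 28, 31, 33, 34]
Compare 35 vs 34: take 34 from right. Merged: [6, 7, 13, 16, 28, 31, 33, 34, 34]
Compare 35 vs 39: take 35 from left. Merged: [6, 7, 13, 16, 28, 31, 33, 34, 34, 35]
Append remaining from right: [39]. Merged: [6, 7, 13, 16, 28, 31, 33, 34, 34, 35, 39]

Final merged array: [6, 7, 13, 16, 28, 31, 33, 34, 34, 35, 39]
Total comparisons: 10

The merged array is [6, 7, 13, 16, 28, 31, 33, 34, 34, 35, 39], requiring 10 comparisons. The merge step runs in O(n) time where n is the total number of elements.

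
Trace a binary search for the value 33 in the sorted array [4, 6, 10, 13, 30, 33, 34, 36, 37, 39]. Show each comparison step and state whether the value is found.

Binary search for 33 in [4, 6, 10, 13, 30, 33, 34, 36, 37, 39]:

lo=0, hi=9, mid=4, arr[mid]=30 -> 30 < 33, search right half
lo=5, hi=9, mid=7, arr[mid]=36 -> 36 > 33, search left half
lo=5, hi=6, mid=5, arr[mid]=33 -> Found target at index 5!

Binary search finds 33 at index 5 after 3 comparisons. The search repeatedly halves the search space by comparing with the middle element.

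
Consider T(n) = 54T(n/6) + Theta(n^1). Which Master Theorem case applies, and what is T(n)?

Master Theorem for T(n) = 54T(n/6) + O(n^1):

a = 54, b = 6, c = 1
log_b(a) = log_6(54) = 2.2263

Case 1: c = 1 < log_6(54) = 2.2263
T(n) = O(n^(log_6 54))

For T(n) = 54T(n/6) + O(n^1): log_6(54) = 2.2263. This is Case 1 of the Master Theorem (c < log_b(a), work dominated by leaves), giving O(n^(log_6 54)).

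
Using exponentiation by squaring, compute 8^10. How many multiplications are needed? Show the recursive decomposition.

Computing 8^10 by squaring (build up from 8^1; each line after the first costs one multiplication):

8^1 = 8
8^2 = (8^1)^2 = 8^2 = 64
8^4 = (8^2)^2 = 64^2 = 4096
8^5 = 8 * 8^4 = 8 * 4096 = 32768
8^10 = (8^5)^2 = 32768^2 = 1073741824

Result: 1073741824
Multiplications needed: 4 (4 lines after 8^1)

8^10 = 1073741824. Using exponentiation by squaring, this requires 4 multiplications. The key idea: if the exponent is even, square the half-power; if odd, multiply by the base once.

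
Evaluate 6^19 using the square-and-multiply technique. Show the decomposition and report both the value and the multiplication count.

Computing 6^19 by squaring (build up from 6^1; each line after the first costs one multiplication):

6^1 = 6
6^2 = (6^1)^2 = 6^2 = 36
6^4 = (6^2)^2 = 36^2 = 1296
6^8 = (6^4)^2 = 1296^2 = 1679616
6^9 = 6 * 6^8 = 6 * 1679616 = 10077696
6^18 = (6^9)^2 = 10077696^2 = 101559956668416
6^19 = 6 * 6^18 = 6 * 101559956668416 = 609359740010496

Result: 609359740010496
Multiplications needed: 6 (6 lines after 6^1)

6^19 = 609359740010496. Using exponentiation by squaring, this requires 6 multiplications. The key idea: if the exponent is even, square the half-power; if odd, multiply by the base once.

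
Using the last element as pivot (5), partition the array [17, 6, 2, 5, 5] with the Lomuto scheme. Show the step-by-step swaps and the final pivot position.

Lomuto partition with pivot = 5:

Initial array: [17, 6, 2, 5, 5]

arr[0]=17 > 5: no swap
arr[1]=6 > 5: no swap
arr[2]=2 <= 5: swap with position 0, array becomes [2, 6, 17, 5, 5]
arr[3]=5 <= 5: swap with position 1, array becomes [2, 5, 17, 6, 5]

Place pivot at position 2: [2, 5, 5, 6, 17]
Pivot position: 2

After partitioning with pivot 5, the array becomes [2, 5, 5, 6, 17]. The pivot is placed at index 2. All elements to the left of the pivot are <= 5, and all elements to the right are > 5.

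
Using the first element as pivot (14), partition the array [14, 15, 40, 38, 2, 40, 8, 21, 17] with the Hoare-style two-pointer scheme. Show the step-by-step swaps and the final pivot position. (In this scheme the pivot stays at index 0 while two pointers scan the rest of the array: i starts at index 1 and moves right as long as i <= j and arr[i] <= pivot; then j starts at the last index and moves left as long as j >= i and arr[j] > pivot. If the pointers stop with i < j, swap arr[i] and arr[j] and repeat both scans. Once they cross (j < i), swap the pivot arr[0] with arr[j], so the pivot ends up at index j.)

Hoare-style two-pointer partition with pivot = 14:

Initial array: [14, 15, 40, 38, 2, 40, 8, 21, 17]

Pointers start at i = 1, j = 8.
i stops at index 1 (arr[1]=15 > 14), j stops at index 6 (arr[6]=8 <= 14): swap arr[1] and arr[6], array becomes [14, 8, 40, 38, 2, 40, 15, 21, 17]
i stops at index 2 (arr[2]=40 > 14), j stops at index 4 (arr[4]=2 <= 14): swap arr[2] and arr[4], array becomes [14, 8, 2, 38, 40, 40, 15, 21, 17]
i ends at 3, j ends at 2: the pointers have crossed (j < i), so scanning stops.

Swap pivot arr[0] with arr[2] to place pivot at position 2: [2, 8, 14, 38, 40, 40, 15, 21, 17]
Pivot position: 2

After partitioning with pivot 14, the array becomes [2, 8, 14, 38, 40, 40, 15, 21, 17]. The pivot is placed at index 2. All elements to the left of the pivot are <= 14, and all elements to the right are > 14.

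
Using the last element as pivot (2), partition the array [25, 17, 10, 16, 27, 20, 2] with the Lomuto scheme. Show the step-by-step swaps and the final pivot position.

Lomuto partition with pivot = 2:

Initial array: [25, 17, 10, 16, 27, 20, 2]

arr[0]=25 > 2: no swap
arr[1]=17 > 2: no swap
arr[2]=10 > 2: no swap
arr[3]=16 > 2: no swap
arr[4]=27 > 2: no swap
arr[5]=20 > 2: no swap

Place pivot at position 0: [2, 17, 10, 16, 27, 20, 25]
Pivot position: 0

After partitioning with pivot 2, the array becomes [2, 17, 10, 16, 27, 20, 25]. The pivot is placed at index 0. All elements to the left of the pivot are <= 2, and all elements to the right are > 2.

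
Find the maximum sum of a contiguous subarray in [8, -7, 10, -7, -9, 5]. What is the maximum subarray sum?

Using Kadane's algorithm on [8, -7, 10, -7, -9, 5]:

Scanning through the array:
Position 1 (value -7): max_ending_here = 1, max_so_far = 8
Position 2 (value 10): max_ending_here = 11, max_so_far = 11
Position 3 (value -7): max_ending_here = 4, max_so_far = 11
Position 4 (value -9): max_ending_here = -5, max_so_far = 11
Position 5 (value 5): max_ending_here = 5, max_so_far = 11

Maximum subarray: [8, -7, 10]
Maximum sum: 11

The maximum subarray is [8, -7, 10] with sum 11. This subarray runs from index 0 to index 2.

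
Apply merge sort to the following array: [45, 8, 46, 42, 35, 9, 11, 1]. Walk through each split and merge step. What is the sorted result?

Merge sort trace:

Split: [45, 8, 46, 42, 35, 9, 11, 1] -> [45, 8, 46, 42] and [35, 9, 11, 1]
  Split: [45, 8, 46, 42] -> [45, 8] and [46, 42]
    Split: [45, 8] -> [45] and [8]
    Merge: [45] + [8] -> [8, 45]
    Split: [46, 42] -> [46] and [42]
    Merge: [46] + [42] -> [42, 46]
  Merge: [8, 45] + [42, 46] -> [8, 42, 45, 46]
  Split: [35, 9, 11, 1] -> [35, 9] and [11, 1]
    Split: [35, 9] -> [35] and [9]
    Merge: [35] + [9] -> [9, 35]
    Split: [11, 1] -> [11] and [1]
    Merge: [11] + [1] -> [1, 11]
  Merge: [9, 35] + [1, 11] -> [1, 9, 11, 35]
Merge: [8, 42, 45, 46] + [1, 9, 11, 35] -> [1, 8, 9, 11, 35, 42, 45, 46]

Final sorted array: [1, 8, 9, 11, 35, 42, 45, 46]

The merge sort proceeds by recursively splitting the array and merging sorted halves.
After all merges, the sorted array is [1, 8, 9, 11, 35, 42, 45, 46].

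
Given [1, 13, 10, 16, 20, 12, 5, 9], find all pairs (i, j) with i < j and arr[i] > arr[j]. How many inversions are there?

Finding inversions in [1, 13, 10, 16, 20, 12, 5, 9]:

(1, 2): arr[1]=13 > arr[2]=10
(1, 5): arr[1]=13 > arr[5]=12
(1, 6): arr[1]=13 > arr[6]=5
(1, 7): arr[1]=13 > arr[7]=9
(2, 6): arr[2]=10 > arr[6]=5
(2, 7): arr[2]=10 > arr[7]=9
(3, 5): arr[3]=16 > arr[5]=12
(3, 6): arr[3]=16 > arr[6]=5
(3, 7): arr[3]=16 > arr[7]=9
(4, 5): arr[4]=20 > arr[5]=12
(4, 6): arr[4]=20 > arr[6]=5
(4, 7): arr[4]=20 > arr[7]=9
(5, 6): arr[5]=12 > arr[6]=5
(5, 7): arr[5]=12 > arr[7]=9

Total inversions: 14

The array has 14 inversion(s): (1,2), (1,5), (1,6), (1,7), (2,6), (2,7), (3,5), (3,6), (3,7), (4,5), (4,6), (4,7), (5,6), (5,7). Each pair (i,j) satisfies i < j and arr[i] > arr[j].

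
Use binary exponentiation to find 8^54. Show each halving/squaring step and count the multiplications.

Computing 8^54 by squaring (build up from 8^1; each line after the first costs one multiplication):

8^1 = 8
8^2 = (8^1)^2 = 8^2 = 64
8^3 = 8 * 8^2 = 8 * 64 = 512
8^6 = (8^3)^2 = 512^2 = 262144
8^12 = (8^6)^2 = 262144^2 = 68719476736
8^13 = 8 * 8^12 = 8 * 68719476736 = 549755813888
8^26 = (8^13)^2 = 549755813888^2 = 302231454903657293676544
8^27 = 8 * 8^26 = 8 * 302231454903657293676544 = 2417851639229258349412352
8^54 = (8^27)^2 = 2417851639229258349412352^2 = 5846006549323611672814739330865132078623730171904

Result: 5846006549323611672814739330865132078623730171904
Multiplications needed: 8 (8 lines after 8^1)

8^54 = 5846006549323611672814739330865132078623730171904. Using exponentiation by squaring, this requires 8 multiplications. The key idea: if the exponent is even, square the half-power; if odd, multiply by the base once.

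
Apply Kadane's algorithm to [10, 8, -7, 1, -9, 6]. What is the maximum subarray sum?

Using Kadane's algorithm on [10, 8, -7, 1, -9, 6]:

Scanning through the array:
Position 1 (value 8): max_ending_here = 18, max_so_far = 18
Position 2 (value -7): max_ending_here = 11, max_so_far = 18
Position 3 (value 1): max_ending_here = 12, max_so_far = 18
Position 4 (value -9): max_ending_here = 3, max_so_far = 18
Position 5 (value 6): max_ending_here = 9, max_so_far = 18

Maximum subarray: [10, 8]
Maximum sum: 18

The maximum subarray is [10, 8] with sum 18. This subarray runs from index 0 to index 1.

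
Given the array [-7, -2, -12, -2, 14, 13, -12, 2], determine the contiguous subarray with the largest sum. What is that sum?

Using Kadane's algorithm on [-7, -2, -12, -2, 14, 13, -12, 2]:

Scanning through the array:
Position 1 (value -2): max_ending_here = -2, max_so_far = -2
Position 2 (value -12): max_ending_here = -12, max_so_far = -2
Position 3 (value -2): max_ending_here = -2, max_so_far = -2
Position 4 (value 14): max_ending_here = 14, max_so_far = 14
Position 5 (value 13): max_ending_here = 27, max_so_far = 27
Position 6 (value -12): max_ending_here = 15, max_so_far = 27
Position 7 (value 2): max_ending_here = 17, max_so_far = 27

Maximum subarray: [14, 13]
Maximum sum: 27

The maximum subarray is [14, 13] with sum 27. This subarray runs from index 4 to index 5.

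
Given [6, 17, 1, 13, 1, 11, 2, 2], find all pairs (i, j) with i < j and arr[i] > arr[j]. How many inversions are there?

Finding inversions in [6, 17, 1, 13, 1, 11, 2, 2]:

(0, 2): arr[0]=6 > arr[2]=1
(0, 4): arr[0]=6 > arr[4]=1
(0, 6): arr[0]=6 > arr[6]=2
(0, 7): arr[0]=6 > arr[7]=2
(1, 2): arr[1]=17 > arr[2]=1
(1, 3): arr[1]=17 > arr[3]=13
(1, 4): arr[1]=17 > arr[4]=1
(1, 5): arr[1]=17 > arr[5]=11
(1, 6): arr[1]=17 > arr[6]=2
(1, 7): arr[1]=17 > arr[7]=2
(3, 4): arr[3]=13 > arr[4]=1
(3, 5): arr[3]=13 > arr[5]=11
(3, 6): arr[3]=13 > arr[6]=2
(3, 7): arr[3]=13 > arr[7]=2
(5, 6): arr[5]=11 > arr[6]=2
(5, 7): arr[5]=11 > arr[7]=2

Total inversions: 16

The array has 16 inversion(s): (0,2), (0,4), (0,6), (0,7), (1,2), (1,3), (1,4), (1,5), (1,6), (1,7), (3,4), (3,5), (3,6), (3,7), (5,6), (5,7). Each pair (i,j) satisfies i < j and arr[i] > arr[j].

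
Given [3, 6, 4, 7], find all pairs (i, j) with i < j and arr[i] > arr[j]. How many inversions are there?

Finding inversions in [3, 6, 4, 7]:

(1, 2): arr[1]=6 > arr[2]=4

Total inversions: 1

The array has 1 inversion(s): (1,2). Each pair (i,j) satisfies i < j and arr[i] > arr[j].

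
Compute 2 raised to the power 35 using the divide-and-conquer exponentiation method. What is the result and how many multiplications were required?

Computing 2^35 by squaring (build up from 2^1; each line after the first costs one multiplication):

2^1 = 2
2^2 = (2^1)^2 = 2^2 = 4
2^4 = (2^2)^2 = 4^2 = 16
2^8 = (2^4)^2 = 16^2 = 256
2^16 = (2^8)^2 = 256^2 = 65536
2^17 = 2 * 2^16 = 2 * 65536 = 131072
2^34 = (2^17)^2 = 131072^2 = 17179869184
2^35 = 2 * 2^34 = 2 * 17179869184 = 34359738368

Result: 34359738368
Multiplications needed: 7 (7 lines after 2^1)

2^35 = 34359738368. Using exponentiation by squaring, this requires 7 multiplications. The key idea: if the exponent is even, square the half-power; if odd, multiply by the base once.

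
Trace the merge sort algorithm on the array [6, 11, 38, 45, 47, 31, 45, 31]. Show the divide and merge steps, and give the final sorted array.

Merge sort trace:

Split: [6, 11, 38, 45, 47, 31, 45, 31] -> [6, 11, 38, 45] and [47, 31, 45, 31]
  Split: [6, 11, 38, 45] -> [6, 11] and [38, 45]
    Split: [6, 11] -> [6] and [11]
    Merge: [6] + [11] -> [6, 11]
    Split: [38, 45] -> [38] and [45]
    Merge: [38] + [45] -> [38, 45]
  Merge: [6, 11] + [38, 45] -> [6, 11, 38, 45]
  Split: [47, 31, 45, 31] -> [47, 31] and [45, 31]
    Split: [47, 31] -> [47] and [31]
    Merge: [47] + [31] -> [31, 47]
    Split: [45, 31] -> [45] and [31]
    Merge: [45] + [31] -> [31, 45]
  Merge: [31, 47] + [31, 45] -> [31, 31, 45, 47]
Merge: [6, 11, 38, 45] + [31, 31, 45, 47] -> [6, 11, 31, 31, 38, 45, 45, 47]

Final sorted array: [6, 11, 31, 31, 38, 45, 45, 47]

The merge sort proceeds by recursively splitting the array and merging sorted halves.
After all merges, the sorted array is [6, 11, 31, 31, 38, 45, 45, 47].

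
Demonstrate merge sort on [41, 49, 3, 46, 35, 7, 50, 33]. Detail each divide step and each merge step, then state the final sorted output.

Merge sort trace:

Split: [41, 49, 3, 46, 35, 7, 50, 33] -> [41, 49, 3, 46] and [35, 7, 50, 33]
  Split: [41, 49, 3, 46] -> [41, 49] and [3, 46]
    Split: [41, 49] -> [41] and [49]
    Merge: [41] + [49] -> [41, 49]
    Split: [3, 46] -> [3] and [46]
    Merge: [3] + [46] -> [3, 46]
  Merge: [41, 49] + [3, 46] -> [3, 41, 46, 49]
  Split: [35, 7, 50, 33] -> [35, 7] and [50, 33]
    Split: [35, 7] -> [35] and [7]
    Merge: [35] + [7] -> [7, 35]
    Split: [50, 33] -> [50] and [33]
    Merge: [50] + [33] -> [33, 50]
  Merge: [7, 35] + [33, 50] -> [7, 33, 35, 50]
Merge: [3, 41, 46, 49] + [7, 33, 35, 50] -> [3, 7, 33, 35, 41, 46, 49, 50]

Final sorted array: [3, 7, 33, 35, 41, 46, 49, 50]

The merge sort proceeds by recursively splitting the array and merging sorted halves.
After all merges, the sorted array is [3, 7, 33, 35, 41, 46, 49, 50].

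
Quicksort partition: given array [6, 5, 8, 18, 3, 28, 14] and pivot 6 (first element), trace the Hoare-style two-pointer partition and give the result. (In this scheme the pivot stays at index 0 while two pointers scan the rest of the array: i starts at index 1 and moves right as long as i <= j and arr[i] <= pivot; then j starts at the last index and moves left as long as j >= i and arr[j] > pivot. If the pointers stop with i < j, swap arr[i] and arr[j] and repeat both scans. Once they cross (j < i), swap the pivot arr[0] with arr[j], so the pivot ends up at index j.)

Hoare-style two-pointer partition with pivot = 6:

Initial array: [6, 5, 8, 18, 3, 28, 14]

Pointers start at i = 1, j = 6.
i stops at index 2 (arr[2]=8 > 6), j stops at index 4 (arr[4]=3 <= 6): swap arr[2] and arr[4], array becomes [6, 5, 3, 18, 8, 28, 14]
i ends at 3, j ends at 2: the pointers have crossed (j < i), so scanning stops.

Swap pivot arr[0] with arr[2] to place pivot at position 2: [3, 5, 6, 18, 8, 28, 14]
Pivot position: 2

After partitioning with pivot 6, the array becomes [3, 5, 6, 18, 8, 28, 14]. The pivot is placed at index 2. All elements to the left of the pivot are <= 6, and all elements to the right are > 6.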